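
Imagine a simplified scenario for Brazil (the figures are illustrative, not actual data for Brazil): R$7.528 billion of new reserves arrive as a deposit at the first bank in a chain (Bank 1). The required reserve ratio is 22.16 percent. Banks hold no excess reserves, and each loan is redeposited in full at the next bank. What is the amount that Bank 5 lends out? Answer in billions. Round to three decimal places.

Each bank lends a fraction (1 − rr) = 0.7784 of the deposit it receives, so Bank 5 receives 7.528·0.7784^4 and lends 7.528·0.7784^5 ≈ 2.1513 billion.

R$2.151 billion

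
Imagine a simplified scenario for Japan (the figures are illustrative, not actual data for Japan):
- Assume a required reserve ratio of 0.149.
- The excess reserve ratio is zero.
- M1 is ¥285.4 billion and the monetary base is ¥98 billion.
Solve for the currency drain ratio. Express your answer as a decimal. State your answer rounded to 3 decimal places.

Using m = M/MB = 285.4/98 ≈ 2.912245. From m = (1 + c)/(c + rr + e), rearranging gives 1 + c = m·(c + rr + e), so c·(1 − m) = m·(rr + e) − 1.
Hence c = [m·(rr + e) − 1]/(1 − m) = [2.912245 × (0.149 + 0) − 1] / (1 − 2.912245) ≈ 0.296027.

0.296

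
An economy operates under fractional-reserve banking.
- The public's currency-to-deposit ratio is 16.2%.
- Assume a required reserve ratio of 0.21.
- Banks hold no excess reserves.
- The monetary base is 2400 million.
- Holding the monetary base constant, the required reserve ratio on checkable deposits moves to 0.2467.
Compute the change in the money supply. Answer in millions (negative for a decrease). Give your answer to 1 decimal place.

-673.2 million

Initially m₁ = (1 + 0.162) / (0.21 + 0.162) ≈ 3.123656, so M₁ = 3.123656 × 2400 = 7496.7744 million.
After the change m₂ = (1 + 0.162) / (0.2467 + 0.162) ≈ 2.843161, so M₂ = 2.843161 × 2400 = 6823.5864 million.
ΔM = M₂ − M₁ = 6823.5864 − 7496.7744 = -673.188 million.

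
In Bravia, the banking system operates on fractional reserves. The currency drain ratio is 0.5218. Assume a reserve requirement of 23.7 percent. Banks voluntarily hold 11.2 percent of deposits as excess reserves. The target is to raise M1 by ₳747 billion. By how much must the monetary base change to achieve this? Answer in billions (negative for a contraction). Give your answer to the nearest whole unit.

The money multiplier is m = (1 + c) / (rr + e + c) = (1 + 0.5218) / (0.237 + 0.112 + 0.5218) ≈ 1.7476.
ΔMB = ΔM / m = (+747) / 1.7476 ≈ 427.4434 billion.

₳427 billion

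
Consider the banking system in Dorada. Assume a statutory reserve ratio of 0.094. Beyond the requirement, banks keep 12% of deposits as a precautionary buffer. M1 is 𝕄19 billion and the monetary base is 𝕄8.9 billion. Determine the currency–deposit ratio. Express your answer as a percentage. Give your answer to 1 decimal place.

47.9%

Using m = M/MB = 19/8.9 ≈ 2.134831. From m = (1 + c)/(c + rr + e), rearranging gives 1 + c = m·(c + rr + e), so c·(1 − m) = m·(rr + e) − 1.
Hence c = [m·(rr + e) − 1]/(1 − m) = [2.134831 × (0.094 + 0.12) − 1] / (1 − 2.134831) ≈ 0.478614.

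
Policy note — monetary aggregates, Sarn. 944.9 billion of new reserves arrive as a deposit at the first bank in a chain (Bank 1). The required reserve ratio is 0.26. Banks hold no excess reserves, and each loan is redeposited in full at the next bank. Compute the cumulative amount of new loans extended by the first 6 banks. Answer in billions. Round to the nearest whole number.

2248 billion

Bank i lends (1 − rr)^i of the original deposit: Bank 1 lends 944.9·0.7400 = 699.2260, Bank 2 lends 944.9·0.7400² ≈ 517.4272, and so on.
Summing a geometric series: total = 944.9·[0.7400·(1 − 0.7400^6) / (1 − 0.7400)] ≈ 2247.7252 billion.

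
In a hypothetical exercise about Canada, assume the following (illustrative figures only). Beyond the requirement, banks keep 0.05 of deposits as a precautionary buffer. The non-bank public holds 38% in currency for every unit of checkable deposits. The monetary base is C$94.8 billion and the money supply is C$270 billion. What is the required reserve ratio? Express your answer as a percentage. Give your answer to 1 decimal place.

5.5%

Using m = M/MB = 270/94.8 ≈ 2.848101. Since m = (1 + c)/(c + rr + e), the denominator satisfies c + rr + e = (1 + c)/m = (1 + 0.38) / 2.848101 ≈ 0.484533.
With c = 0.38 and e = 0.05, the required reserve ratio is 0.484533 − 0.38 − 0.05 = 0.054533.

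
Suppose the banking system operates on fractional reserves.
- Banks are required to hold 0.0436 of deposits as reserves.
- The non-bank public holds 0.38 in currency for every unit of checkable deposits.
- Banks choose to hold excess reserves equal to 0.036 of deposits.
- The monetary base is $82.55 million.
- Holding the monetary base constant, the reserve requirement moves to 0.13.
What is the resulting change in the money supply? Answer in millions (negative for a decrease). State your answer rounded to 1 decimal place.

-39.2 million

Initially m₁ = (1 + 0.38) / (0.0436 + 0.036 + 0.38) ≈ 3.0026, so M₁ = 3.0026 × 82.55 ≈ 247.8646 million.
After the change m₂ = (1 + 0.38) / (0.13 + 0.036 + 0.38) ≈ 2.5275, so M₂ = 2.5275 × 82.55 ≈ 208.6451 million.
ΔM = M₂ − M₁ = 208.6451 − 247.8646 = -39.2195 million.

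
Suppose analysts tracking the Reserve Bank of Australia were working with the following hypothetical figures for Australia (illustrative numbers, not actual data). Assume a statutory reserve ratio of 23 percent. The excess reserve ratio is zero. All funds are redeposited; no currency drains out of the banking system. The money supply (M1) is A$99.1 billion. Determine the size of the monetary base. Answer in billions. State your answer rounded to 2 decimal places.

A$22.79 billion

With no currency drain and no excess reserves, the money multiplier is m = 1/rr = 1/0.23 ≈ 4.34783.
The monetary base is MB = M / m = 99.1 / 4.34783 ≈ 22.793 billion.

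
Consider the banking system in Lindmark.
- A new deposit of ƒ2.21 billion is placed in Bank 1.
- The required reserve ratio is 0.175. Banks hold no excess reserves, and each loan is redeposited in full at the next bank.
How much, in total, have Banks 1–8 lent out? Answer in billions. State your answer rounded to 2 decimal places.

ƒ8.18 billion

Bank i lends (1 − rr)^i of the original deposit: Bank 1 lends 2.21·0.8250 ≈ 1.8232, Bank 2 lends 2.21·0.8250² ≈ 1.5042, and so on.
Summing a geometric series: total = 2.21·[0.8250·(1 − 0.8250^8) / (1 − 0.8250)] ≈ 8.1827 billion.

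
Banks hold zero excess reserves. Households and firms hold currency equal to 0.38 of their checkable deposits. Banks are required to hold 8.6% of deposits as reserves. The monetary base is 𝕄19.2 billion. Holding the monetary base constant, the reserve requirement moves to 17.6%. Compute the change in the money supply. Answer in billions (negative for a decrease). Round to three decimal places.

Initially m₁ = (1 + 0.38) / (0.086 + 0.38) ≈ 2.961373, so M₁ = 2.961373 × 19.2 ≈ 56.8584 billion.
After the change m₂ = (1 + 0.38) / (0.176 + 0.38) ≈ 2.482014, so M₂ = 2.482014 × 19.2 ≈ 47.6547 billion.
ΔM = M₂ − M₁ = 47.6547 − 56.8584 = -9.2037 billion.

-9.204 billion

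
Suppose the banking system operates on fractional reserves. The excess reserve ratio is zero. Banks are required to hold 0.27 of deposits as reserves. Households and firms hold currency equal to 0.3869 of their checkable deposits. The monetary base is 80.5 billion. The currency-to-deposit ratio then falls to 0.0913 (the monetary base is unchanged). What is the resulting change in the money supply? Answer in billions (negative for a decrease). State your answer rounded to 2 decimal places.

73.19 billion

Initially m₁ = (1 + 0.3869) / (0.27 + 0.3869) ≈ 2.11128, so M₁ = 2.11128 × 80.5 ≈ 169.958 billion.
After the change m₂ = (1 + 0.0913) / (0.27 + 0.0913) ≈ 3.02048, so M₂ = 3.02048 × 80.5 ≈ 243.1486 billion.
ΔM = M₂ − M₁ = 243.1486 − 169.958 = 73.1906 billion.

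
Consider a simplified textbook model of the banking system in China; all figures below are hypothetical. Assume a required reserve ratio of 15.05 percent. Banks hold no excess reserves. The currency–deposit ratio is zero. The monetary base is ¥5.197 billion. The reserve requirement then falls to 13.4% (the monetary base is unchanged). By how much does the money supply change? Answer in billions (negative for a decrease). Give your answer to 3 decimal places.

¥4.252 billion

Initially m₁ = 1 / (0.1505) ≈ 6.64452, so M₁ = 6.64452 × 5.197 ≈ 34.5316 billion.
After the change m₂ = 1 / (0.134) ≈ 7.46269, so M₂ = 7.46269 × 5.197 ≈ 38.7836 billion.
ΔM = M₂ − M₁ = 38.7836 − 34.5316 = 4.252 billion.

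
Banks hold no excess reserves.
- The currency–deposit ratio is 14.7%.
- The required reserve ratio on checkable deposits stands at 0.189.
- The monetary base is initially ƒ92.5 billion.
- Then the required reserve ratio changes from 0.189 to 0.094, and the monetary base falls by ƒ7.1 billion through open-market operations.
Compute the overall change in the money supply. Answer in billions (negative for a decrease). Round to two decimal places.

Before: m₁ = (1 + 0.147) / (0.189 + 0.147) ≈ 3.41369, MB₁ = 92.5, so M₁ = 3.41369 × 92.5 ≈ 315.7663 billion.
After: m₂ = (1 + 0.147) / (0.094 + 0.147) ≈ 4.75934, MB₂ = 92.5 − 7.1 = 85.4, so M₂ = 4.75934 × 85.4 ≈ 406.4476 billion.
ΔM = M₂ − M₁ = 406.4476 − 315.7663 = 90.6813 billion.

ƒ90.68 billion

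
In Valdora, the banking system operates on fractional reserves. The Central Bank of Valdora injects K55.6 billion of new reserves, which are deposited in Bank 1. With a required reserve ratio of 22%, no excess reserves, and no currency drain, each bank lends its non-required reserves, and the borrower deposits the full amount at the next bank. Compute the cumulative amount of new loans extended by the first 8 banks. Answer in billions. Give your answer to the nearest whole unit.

Bank i lends (1 − rr)^i of the original deposit: Bank 1 lends 55.6·0.7800 = 43.3680, Bank 2 lends 55.6·0.7800² ≈ 33.8270, and so on.
Summing a geometric series: total = 55.6·[0.7800·(1 − 0.7800^8) / (1 − 0.7800)] ≈ 170.1186 billion.

K170 billion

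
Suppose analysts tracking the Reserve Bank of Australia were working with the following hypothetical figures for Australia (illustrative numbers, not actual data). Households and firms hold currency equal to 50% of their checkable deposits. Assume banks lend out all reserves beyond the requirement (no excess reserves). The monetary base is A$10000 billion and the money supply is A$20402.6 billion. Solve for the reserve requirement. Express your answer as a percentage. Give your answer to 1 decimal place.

23.5%

Using m = M/MB = 20402.6/10000 = 2.040260. Since m = (1 + c)/(c + rr + e), the denominator satisfies c + rr + e = (1 + c)/m = (1 + 0.5) / 2.040260 ≈ 0.735200.
With c = 0.5 and e = 0, the reserve requirement is 0.735200 − 0.5 − 0 = 0.2352.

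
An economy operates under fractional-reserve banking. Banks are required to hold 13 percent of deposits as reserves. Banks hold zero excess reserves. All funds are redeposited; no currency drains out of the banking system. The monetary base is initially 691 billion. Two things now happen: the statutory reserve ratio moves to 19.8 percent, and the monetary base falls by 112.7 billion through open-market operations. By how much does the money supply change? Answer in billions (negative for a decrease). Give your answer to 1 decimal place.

-2394.7 billion

Before: m₁ = 1 / (0.13) ≈ 7.69231, MB₁ = 691, so M₁ = 7.69231 × 691 ≈ 5315.3862 billion.
After: m₂ = 1 / (0.198) ≈ 5.05051, MB₂ = 691 − 112.7 = 578.3, so M₂ = 5.05051 × 578.3 ≈ 2920.7099 billion.
ΔM = M₂ − M₁ = 2920.7099 − 5315.3862 = -2394.6763 billion.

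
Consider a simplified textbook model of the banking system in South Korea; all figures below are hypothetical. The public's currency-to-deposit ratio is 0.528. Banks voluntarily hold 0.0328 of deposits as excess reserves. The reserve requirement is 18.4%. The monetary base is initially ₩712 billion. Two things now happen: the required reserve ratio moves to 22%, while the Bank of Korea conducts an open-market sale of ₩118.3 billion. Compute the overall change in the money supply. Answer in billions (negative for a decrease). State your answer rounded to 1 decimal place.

Before: m₁ = (1 + 0.528) / (0.184 + 0.0328 + 0.528) ≈ 2.05156, MB₁ = 712, so M₁ = 2.05156 × 712 ≈ 1460.7107 billion.
After: m₂ = (1 + 0.528) / (0.22 + 0.0328 + 0.528) ≈ 1.95697, MB₂ = 712 − 118.3 = 593.7, so M₂ = 1.95697 × 593.7 ≈ 1161.8531 billion.
ΔM = M₂ − M₁ = 1161.8531 − 1460.7107 = -298.8576 billion.

-298.9 billion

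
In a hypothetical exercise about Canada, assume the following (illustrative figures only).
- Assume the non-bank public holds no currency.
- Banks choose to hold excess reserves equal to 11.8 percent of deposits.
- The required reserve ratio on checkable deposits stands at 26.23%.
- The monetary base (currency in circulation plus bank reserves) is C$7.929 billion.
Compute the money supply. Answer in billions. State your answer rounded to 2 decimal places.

The money multiplier is m = 1 / (rr + e) = 1 / (0.2623 + 0.118) ≈ 2.6295.
So M = m × MB = 2.6295 × 7.929 ≈ 20.8493 billion.

C$20.85 billion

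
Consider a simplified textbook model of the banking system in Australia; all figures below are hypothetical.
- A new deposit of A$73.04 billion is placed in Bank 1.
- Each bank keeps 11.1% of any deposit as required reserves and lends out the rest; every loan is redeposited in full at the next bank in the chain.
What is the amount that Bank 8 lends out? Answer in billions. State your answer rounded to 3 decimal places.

Each bank lends a fraction (1 − rr) = 0.8890 of the deposit it receives, so Bank 8 receives 73.04·0.8890^7 and lends 73.04·0.8890^8 ≈ 28.4954 billion.

A$28.495 billion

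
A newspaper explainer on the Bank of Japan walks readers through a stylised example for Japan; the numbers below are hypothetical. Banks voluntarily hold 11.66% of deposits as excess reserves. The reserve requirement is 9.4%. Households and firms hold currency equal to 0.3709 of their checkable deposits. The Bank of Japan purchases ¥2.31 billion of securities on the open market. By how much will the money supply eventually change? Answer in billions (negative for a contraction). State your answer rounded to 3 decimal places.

¥5.446 billion

The money multiplier is m = (1 + c) / (rr + e + c) = (1 + 0.3709) / (0.094 + 0.1166 + 0.3709) ≈ 2.35752.
The purchase adds 2.31 billion of base, so ΔM = m × ΔMB = 2.35752 × (+2.31) ≈ 5.4459 billion.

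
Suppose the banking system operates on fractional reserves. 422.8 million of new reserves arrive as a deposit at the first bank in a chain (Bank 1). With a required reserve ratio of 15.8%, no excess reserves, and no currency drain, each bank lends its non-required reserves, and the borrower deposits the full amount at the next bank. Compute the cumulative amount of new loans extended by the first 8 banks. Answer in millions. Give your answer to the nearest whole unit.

1684 million

Bank i lends (1 − rr)^i of the original deposit: Bank 1 lends 422.8·0.8420 = 355.9976, Bank 2 lends 422.8·0.8420² ≈ 299.7500, and so on.
Summing a geometric series: total = 422.8·[0.8420·(1 − 0.8420^8) / (1 − 0.8420)] ≈ 1683.9208 million.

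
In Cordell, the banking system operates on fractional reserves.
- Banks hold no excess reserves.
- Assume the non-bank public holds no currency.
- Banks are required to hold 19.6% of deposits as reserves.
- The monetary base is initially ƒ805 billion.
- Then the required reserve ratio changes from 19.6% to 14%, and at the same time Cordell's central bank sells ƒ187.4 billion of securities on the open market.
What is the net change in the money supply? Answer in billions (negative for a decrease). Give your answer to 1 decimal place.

ƒ304.3 billion

Before: m₁ = 1 / (0.196) ≈ 5.10204, MB₁ = 805, so M₁ = 5.10204 × 805 = 4107.1422 billion.
After: m₂ = 1 / (0.14) ≈ 7.14286, MB₂ = 805 − 187.4 = 617.6, so M₂ = 7.14286 × 617.6 ≈ 4411.4303 billion.
ΔM = M₂ − M₁ = 4411.4303 − 4107.1422 = 304.2881 billion.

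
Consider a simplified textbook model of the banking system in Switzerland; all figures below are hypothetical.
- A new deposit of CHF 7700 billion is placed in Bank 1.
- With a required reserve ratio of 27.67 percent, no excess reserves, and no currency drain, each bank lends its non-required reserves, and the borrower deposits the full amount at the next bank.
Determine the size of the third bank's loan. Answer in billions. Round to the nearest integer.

CHF 2914 billion

Each bank lends a fraction (1 − rr) = 0.7233 of the deposit it receives, so Bank 3 receives 7700·0.7233^2 and lends 7700·0.7233^3 ≈ 2913.7086 billion.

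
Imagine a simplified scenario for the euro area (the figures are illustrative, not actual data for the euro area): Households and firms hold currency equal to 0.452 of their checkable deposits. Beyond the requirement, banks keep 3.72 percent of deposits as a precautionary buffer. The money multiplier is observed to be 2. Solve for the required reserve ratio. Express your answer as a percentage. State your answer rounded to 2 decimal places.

Using m = 2. Since m = (1 + c)/(c + rr + e), the denominator satisfies c + rr + e = (1 + c)/m = (1 + 0.452) / 2 = 0.726000.
With c = 0.452 and e = 0.0372, the required reserve ratio is 0.726000 − 0.452 − 0.0372 = 0.2368.

23.68%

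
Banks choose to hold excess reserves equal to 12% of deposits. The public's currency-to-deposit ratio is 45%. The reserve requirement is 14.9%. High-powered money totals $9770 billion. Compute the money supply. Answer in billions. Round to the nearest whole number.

$19703 billion

The money multiplier is m = (1 + c) / (rr + e + c) = (1 + 0.45) / (0.149 + 0.12 + 0.45) ≈ 2.01669.
So M = m × MB = 2.01669 × 9770 = 19703.0613 billion.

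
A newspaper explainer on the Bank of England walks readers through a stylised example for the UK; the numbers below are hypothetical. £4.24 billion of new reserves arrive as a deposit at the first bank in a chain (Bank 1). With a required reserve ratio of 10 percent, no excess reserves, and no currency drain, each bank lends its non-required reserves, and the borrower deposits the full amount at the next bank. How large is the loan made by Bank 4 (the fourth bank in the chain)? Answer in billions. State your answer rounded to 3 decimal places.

£2.782 billion

Each bank lends a fraction (1 − rr) = 0.9000 of the deposit it receives, so Bank 4 receives 4.24·0.9000^3 and lends 4.24·0.9000^4 ≈ 2.7819 billion.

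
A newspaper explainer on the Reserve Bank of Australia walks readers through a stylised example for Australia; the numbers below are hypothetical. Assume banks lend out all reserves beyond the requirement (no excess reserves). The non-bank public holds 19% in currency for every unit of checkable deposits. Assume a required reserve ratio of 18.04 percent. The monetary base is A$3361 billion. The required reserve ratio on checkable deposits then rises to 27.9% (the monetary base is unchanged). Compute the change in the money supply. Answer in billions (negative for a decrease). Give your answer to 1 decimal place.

Initially m₁ = (1 + 0.19) / (0.1804 + 0.19) ≈ 3.212743, so M₁ = 3.212743 × 3361 ≈ 10798.0292 billion.
After the change m₂ = (1 + 0.19) / (0.279 + 0.19) ≈ 2.537313, so M₂ = 2.537313 × 3361 ≈ 8527.909 billion.
ΔM = M₂ − M₁ = 8527.909 − 10798.0292 = -2270.1202 billion.

-2270.1 billion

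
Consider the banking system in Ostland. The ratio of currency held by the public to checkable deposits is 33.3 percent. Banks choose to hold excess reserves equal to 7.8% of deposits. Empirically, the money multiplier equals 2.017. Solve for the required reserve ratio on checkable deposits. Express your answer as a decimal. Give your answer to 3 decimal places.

0.250

Using m = 2.017. Since m = (1 + c)/(c + rr + e), the denominator satisfies c + rr + e = (1 + c)/m = (1 + 0.333) / 2.017 ≈ 0.660882.
With c = 0.333 and e = 0.078, the required reserve ratio on checkable deposits is 0.660882 − 0.333 − 0.078 = 0.249882.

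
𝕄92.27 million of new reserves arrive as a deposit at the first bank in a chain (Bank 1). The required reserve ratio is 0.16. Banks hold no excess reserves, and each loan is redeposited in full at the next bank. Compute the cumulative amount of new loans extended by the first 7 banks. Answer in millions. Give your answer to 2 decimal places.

𝕄341.47 million

Bank i lends (1 − rr)^i of the original deposit: Bank 1 lends 92.27·0.8400 = 77.5068, Bank 2 lends 92.27·0.8400² ≈ 65.1057, and so on.
Summing a geometric series: total = 92.27·[0.8400·(1 − 0.8400^7) / (1 − 0.8400)] ≈ 341.4706 million.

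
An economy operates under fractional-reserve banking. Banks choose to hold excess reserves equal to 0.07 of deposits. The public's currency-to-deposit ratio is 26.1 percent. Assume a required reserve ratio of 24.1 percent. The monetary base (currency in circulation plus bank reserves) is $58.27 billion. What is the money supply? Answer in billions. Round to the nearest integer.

$128 billion

The money multiplier is m = (1 + c) / (rr + e + c) = (1 + 0.261) / (0.241 + 0.07 + 0.261) ≈ 2.2045.
So M = m × MB = 2.2045 × 58.27 ≈ 128.4562 billion.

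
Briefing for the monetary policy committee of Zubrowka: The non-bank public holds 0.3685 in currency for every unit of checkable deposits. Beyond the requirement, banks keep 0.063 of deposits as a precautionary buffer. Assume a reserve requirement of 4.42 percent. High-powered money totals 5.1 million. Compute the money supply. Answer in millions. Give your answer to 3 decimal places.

The money multiplier is m = (1 + c) / (rr + e + c) = (1 + 0.3685) / (0.0442 + 0.063 + 0.3685) ≈ 2.87681.
So M = m × MB = 2.87681 × 5.1 ≈ 14.6717 million.

14.672 million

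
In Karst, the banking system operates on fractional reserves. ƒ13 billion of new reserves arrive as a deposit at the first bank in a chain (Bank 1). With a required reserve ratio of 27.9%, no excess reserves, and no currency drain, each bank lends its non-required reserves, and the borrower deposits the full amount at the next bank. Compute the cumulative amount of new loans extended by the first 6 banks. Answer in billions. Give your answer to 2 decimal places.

ƒ28.88 billion

Bank i lends (1 − rr)^i of the original deposit: Bank 1 lends 13·0.7210 = 9.3730, Bank 2 lends 13·0.7210² ≈ 6.7579, and so on.
Summing a geometric series: total = 13·[0.7210·(1 − 0.7210^6) / (1 − 0.7210)] ≈ 28.8756 billion.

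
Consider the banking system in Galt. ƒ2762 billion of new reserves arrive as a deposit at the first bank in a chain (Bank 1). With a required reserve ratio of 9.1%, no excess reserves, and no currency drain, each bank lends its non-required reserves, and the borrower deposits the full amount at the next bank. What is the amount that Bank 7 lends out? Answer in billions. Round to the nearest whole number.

Each bank lends a fraction (1 − rr) = 0.9090 of the deposit it receives, so Bank 7 receives 2762·0.9090^6 and lends 2762·0.9090^7 ≈ 1416.3509 billion.

ƒ1416 billion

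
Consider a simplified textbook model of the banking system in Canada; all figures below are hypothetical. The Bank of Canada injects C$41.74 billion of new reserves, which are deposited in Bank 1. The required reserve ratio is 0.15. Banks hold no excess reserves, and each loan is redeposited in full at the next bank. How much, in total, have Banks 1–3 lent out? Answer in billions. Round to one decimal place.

C$91.3 billion

Bank i lends (1 − rr)^i of the original deposit: Bank 1 lends 41.74·0.8500 = 35.4790, Bank 2 lends 41.74·0.8500² ≈ 30.1571, and so on.
Summing a geometric series: total = 41.74·[0.8500·(1 − 0.8500^3) / (1 − 0.8500)] ≈ 91.2697 billion.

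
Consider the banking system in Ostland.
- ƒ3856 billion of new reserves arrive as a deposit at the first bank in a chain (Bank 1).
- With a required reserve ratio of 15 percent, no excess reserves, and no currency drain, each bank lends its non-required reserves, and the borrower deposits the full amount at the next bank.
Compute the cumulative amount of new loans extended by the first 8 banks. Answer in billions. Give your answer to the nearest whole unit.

Bank i lends (1 − rr)^i of the original deposit: Bank 1 lends 3856·0.8500 = 3277.6000, Bank 2 lends 3856·0.8500² = 2785.9600, and so on.
Summing a geometric series: total = 3856·[0.8500·(1 − 0.8500^8) / (1 − 0.8500)] ≈ 15896.5670 billion.

ƒ15897 billion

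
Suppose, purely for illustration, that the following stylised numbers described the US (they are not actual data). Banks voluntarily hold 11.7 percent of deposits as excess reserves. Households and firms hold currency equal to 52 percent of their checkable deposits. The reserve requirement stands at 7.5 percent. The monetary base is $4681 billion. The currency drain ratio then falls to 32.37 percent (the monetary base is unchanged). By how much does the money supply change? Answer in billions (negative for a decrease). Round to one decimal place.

Initially m₁ = (1 + 0.52) / (0.075 + 0.117 + 0.52) ≈ 2.134831, so M₁ = 2.134831 × 4681 ≈ 9993.1439 billion.
After the change m₂ = (1 + 0.3237) / (0.075 + 0.117 + 0.3237) ≈ 2.566802, so M₂ = 2.566802 × 4681 ≈ 12015.2002 billion.
ΔM = M₂ − M₁ = 12015.2002 − 9993.1439 = 2022.0563 billion.

$2022.1 billion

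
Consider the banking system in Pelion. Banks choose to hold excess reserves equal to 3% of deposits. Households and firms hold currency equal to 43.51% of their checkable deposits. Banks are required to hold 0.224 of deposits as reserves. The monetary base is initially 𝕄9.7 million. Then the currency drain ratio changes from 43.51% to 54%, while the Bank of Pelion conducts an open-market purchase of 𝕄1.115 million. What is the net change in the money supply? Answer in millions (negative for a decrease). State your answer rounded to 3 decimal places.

Before: m₁ = (1 + 0.4351) / (0.224 + 0.03 + 0.4351) ≈ 2.082571, MB₁ = 9.7, so M₁ = 2.082571 × 9.7 ≈ 20.2009 million.
After: m₂ = (1 + 0.54) / (0.224 + 0.03 + 0.54) ≈ 1.939547, MB₂ = 9.7 + 1.115 = 10.815, so M₂ = 1.939547 × 10.815 ≈ 20.9762 million.
ΔM = M₂ − M₁ = 20.9762 − 20.2009 = 0.7753 million.

𝕄0.775 million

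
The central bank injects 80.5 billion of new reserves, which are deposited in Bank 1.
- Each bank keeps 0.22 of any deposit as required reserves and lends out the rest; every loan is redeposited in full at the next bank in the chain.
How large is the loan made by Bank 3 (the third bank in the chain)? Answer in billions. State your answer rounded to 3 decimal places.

Each bank lends a fraction (1 − rr) = 0.7800 of the deposit it receives, so Bank 3 receives 80.5·0.7800^2 and lends 80.5·0.7800^3 ≈ 38.2014 billion.

38.201 billion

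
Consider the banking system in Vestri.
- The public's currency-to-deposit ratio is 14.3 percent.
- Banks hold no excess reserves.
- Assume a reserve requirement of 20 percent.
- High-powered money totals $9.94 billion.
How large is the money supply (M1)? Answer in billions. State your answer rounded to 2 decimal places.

The money multiplier is m = (1 + c) / (rr + c) = (1 + 0.143) / (0.2 + 0.143) ≈ 3.3324.
So M = m × MB = 3.3324 × 9.94 ≈ 33.1241 billion.

$33.12 billion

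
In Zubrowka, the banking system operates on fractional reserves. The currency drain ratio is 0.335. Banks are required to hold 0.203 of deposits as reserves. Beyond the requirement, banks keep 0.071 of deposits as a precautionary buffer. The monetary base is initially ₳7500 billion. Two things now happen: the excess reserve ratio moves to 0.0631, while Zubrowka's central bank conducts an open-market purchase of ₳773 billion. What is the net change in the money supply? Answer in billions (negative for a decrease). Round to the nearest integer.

Before: m₁ = (1 + 0.335) / (0.203 + 0.071 + 0.335) ≈ 2.19212, MB₁ = 7500, so M₁ = 2.19212 × 7500 = 16440.9 billion.
After: m₂ = (1 + 0.335) / (0.203 + 0.0631 + 0.335) ≈ 2.22093, MB₂ = 7500 + 773 = 8273, so M₂ = 2.22093 × 8273 ≈ 18373.7539 billion.
ΔM = M₂ − M₁ = 18373.7539 − 16440.9 = 1932.8539 billion.

₳1933 billion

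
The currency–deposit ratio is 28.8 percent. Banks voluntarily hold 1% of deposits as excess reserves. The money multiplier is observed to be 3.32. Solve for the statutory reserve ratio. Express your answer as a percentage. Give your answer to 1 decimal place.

Using m = 3.32. Since m = (1 + c)/(c + rr + e), the denominator satisfies c + rr + e = (1 + c)/m = (1 + 0.288) / 3.32 ≈ 0.387952.
With c = 0.288 and e = 0.01, the statutory reserve ratio is 0.387952 − 0.288 − 0.01 = 0.089952.

9.0%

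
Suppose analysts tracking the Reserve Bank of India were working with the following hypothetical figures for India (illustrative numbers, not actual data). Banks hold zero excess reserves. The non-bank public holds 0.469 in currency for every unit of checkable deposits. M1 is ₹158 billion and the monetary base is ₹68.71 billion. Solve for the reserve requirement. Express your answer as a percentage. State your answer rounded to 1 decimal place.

17.0%

Using m = M/MB = 158/68.71 ≈ 2.299520. Since m = (1 + c)/(c + rr + e), the denominator satisfies c + rr + e = (1 + c)/m = (1 + 0.469) / 2.299520 ≈ 0.638829.
With c = 0.469 and e = 0, the reserve requirement is 0.638829 − 0.469 − 0 = 0.169829.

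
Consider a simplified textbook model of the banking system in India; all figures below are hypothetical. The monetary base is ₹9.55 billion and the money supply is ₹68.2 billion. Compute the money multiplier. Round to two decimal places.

The money multiplier is m = M / MB = 68.2 / 9.55 ≈ 7.14136.

7.14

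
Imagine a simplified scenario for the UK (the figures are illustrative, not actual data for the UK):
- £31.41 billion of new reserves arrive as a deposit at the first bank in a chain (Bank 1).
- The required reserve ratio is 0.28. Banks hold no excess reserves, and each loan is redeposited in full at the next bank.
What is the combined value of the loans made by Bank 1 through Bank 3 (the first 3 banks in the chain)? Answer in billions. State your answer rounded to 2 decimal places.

Bank i lends (1 − rr)^i of the original deposit: Bank 1 lends 31.41·0.7200 = 22.6152, Bank 2 lends 31.41·0.7200² ≈ 16.2829, and so on.
Summing a geometric series: total = 31.41·[0.7200·(1 − 0.7200^3) / (1 − 0.7200)] ≈ 50.6219 billion.

£50.62 billion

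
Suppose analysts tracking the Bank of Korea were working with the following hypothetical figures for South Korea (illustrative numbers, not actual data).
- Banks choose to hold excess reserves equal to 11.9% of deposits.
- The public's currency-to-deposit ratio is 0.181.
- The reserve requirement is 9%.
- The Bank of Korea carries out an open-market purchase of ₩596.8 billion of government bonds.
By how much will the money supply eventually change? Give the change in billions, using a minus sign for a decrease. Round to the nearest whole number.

₩1807 billion

The money multiplier is m = (1 + c) / (rr + e + c) = (1 + 0.181) / (0.09 + 0.119 + 0.181) ≈ 3.0282.
The purchase adds 596.8 billion of base, so ΔM = m × ΔMB = 3.0282 × (+596.8) ≈ 1807.2298 billion.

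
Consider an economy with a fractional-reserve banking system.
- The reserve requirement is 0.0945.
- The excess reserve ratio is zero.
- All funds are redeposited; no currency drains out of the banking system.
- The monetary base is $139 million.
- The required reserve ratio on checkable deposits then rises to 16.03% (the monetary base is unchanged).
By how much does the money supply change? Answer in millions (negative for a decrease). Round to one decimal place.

Initially m₁ = 1 / (0.0945) ≈ 10.58201, so M₁ = 10.58201 × 139 ≈ 1470.8994 million.
After the change m₂ = 1 / (0.1603) ≈ 6.23830, so M₂ = 6.23830 × 139 = 867.1237 million.
ΔM = M₂ − M₁ = 867.1237 − 1470.8994 = -603.7757 million.

-603.8 million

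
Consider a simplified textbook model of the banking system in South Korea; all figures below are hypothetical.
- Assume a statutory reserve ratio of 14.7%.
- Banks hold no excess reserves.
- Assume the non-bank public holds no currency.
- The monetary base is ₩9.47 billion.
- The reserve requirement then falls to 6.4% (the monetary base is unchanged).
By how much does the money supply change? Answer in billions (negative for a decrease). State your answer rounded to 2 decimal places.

₩83.55 billion

Initially m₁ = 1 / (0.147) ≈ 6.8027, so M₁ = 6.8027 × 9.47 ≈ 64.4216 billion.
After the change m₂ = 1 / (0.064) = 15.6250, so M₂ = 15.6250 × 9.47 ≈ 147.9688 billion.
ΔM = M₂ − M₁ = 147.9688 − 64.4216 = 83.5472 billion.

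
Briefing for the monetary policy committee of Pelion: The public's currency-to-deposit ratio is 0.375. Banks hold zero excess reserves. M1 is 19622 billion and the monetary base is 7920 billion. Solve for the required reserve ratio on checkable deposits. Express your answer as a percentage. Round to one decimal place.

Using m = M/MB = 19622/7920 ≈ 2.477525. Since m = (1 + c)/(c + rr + e), the denominator satisfies c + rr + e = (1 + c)/m = (1 + 0.375) / 2.477525 ≈ 0.554989.
With c = 0.375 and e = 0, the required reserve ratio on checkable deposits is 0.554989 − 0.375 − 0 = 0.179989.

18.0%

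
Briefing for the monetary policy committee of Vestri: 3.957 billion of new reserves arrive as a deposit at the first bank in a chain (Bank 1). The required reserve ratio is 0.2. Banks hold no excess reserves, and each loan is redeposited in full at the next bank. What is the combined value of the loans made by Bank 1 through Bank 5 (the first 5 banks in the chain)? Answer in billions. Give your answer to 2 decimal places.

Bank i lends (1 − rr)^i of the original deposit: Bank 1 lends 3.957·0.8000 = 3.1656, Bank 2 lends 3.957·0.8000² ≈ 2.5325, and so on.
Summing a geometric series: total = 3.957·[0.8000·(1 − 0.8000^5) / (1 − 0.8000)] ≈ 10.6415 billion.

10.64 billion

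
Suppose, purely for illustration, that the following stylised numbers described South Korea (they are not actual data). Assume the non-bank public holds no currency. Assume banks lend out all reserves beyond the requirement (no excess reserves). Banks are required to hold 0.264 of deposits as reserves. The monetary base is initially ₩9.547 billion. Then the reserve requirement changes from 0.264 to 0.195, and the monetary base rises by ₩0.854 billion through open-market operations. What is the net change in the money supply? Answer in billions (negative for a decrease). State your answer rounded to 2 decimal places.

Before: m₁ = 1 / (0.264) ≈ 3.78788, MB₁ = 9.547, so M₁ = 3.78788 × 9.547 ≈ 36.1629 billion.
After: m₂ = 1 / (0.195) ≈ 5.12821, MB₂ = 9.547 + 0.854 = 10.401, so M₂ = 5.12821 × 10.401 ≈ 53.3385 billion.
ΔM = M₂ − M₁ = 53.3385 − 36.1629 = 17.1756 billion.

₩17.18 billion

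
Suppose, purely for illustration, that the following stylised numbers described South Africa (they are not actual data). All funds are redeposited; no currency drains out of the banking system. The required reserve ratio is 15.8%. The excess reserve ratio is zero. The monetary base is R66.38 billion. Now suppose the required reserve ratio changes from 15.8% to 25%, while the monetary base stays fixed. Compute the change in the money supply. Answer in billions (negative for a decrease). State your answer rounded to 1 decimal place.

-154.6 billion

Initially m₁ = 1 / (0.158) ≈ 6.3291, so M₁ = 6.3291 × 66.38 ≈ 420.1257 billion.
After the change m₂ = 1 / (0.25) = 4, so M₂ = 4 × 66.38 = 265.52 billion.
ΔM = M₂ − M₁ = 265.52 − 420.1257 = -154.6057 billion.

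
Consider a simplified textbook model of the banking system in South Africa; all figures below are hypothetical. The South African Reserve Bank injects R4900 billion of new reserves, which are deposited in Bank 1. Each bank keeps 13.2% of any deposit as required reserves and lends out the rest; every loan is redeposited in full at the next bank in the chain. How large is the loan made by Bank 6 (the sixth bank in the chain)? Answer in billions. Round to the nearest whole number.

R2096 billion

Each bank lends a fraction (1 − rr) = 0.8680 of the deposit it receives, so Bank 6 receives 4900·0.8680^5 and lends 4900·0.8680^6 ≈ 2095.6292 billion.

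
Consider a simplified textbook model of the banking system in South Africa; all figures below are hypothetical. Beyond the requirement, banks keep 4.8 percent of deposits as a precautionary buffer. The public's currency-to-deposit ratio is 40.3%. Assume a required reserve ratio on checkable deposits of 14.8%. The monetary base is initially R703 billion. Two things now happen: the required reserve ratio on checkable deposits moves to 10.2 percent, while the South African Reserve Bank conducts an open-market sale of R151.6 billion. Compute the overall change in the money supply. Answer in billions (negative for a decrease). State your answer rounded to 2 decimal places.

-247.65 billion

Before: m₁ = (1 + 0.403) / (0.148 + 0.048 + 0.403) ≈ 2.342237, MB₁ = 703, so M₁ = 2.342237 × 703 ≈ 1646.5926 billion.
After: m₂ = (1 + 0.403) / (0.102 + 0.048 + 0.403) ≈ 2.537071, MB₂ = 703 − 151.6 = 551.4, so M₂ = 2.537071 × 551.4 ≈ 1398.9409 billion.
ΔM = M₂ − M₁ = 1398.9409 − 1646.5926 = -247.6517 billion.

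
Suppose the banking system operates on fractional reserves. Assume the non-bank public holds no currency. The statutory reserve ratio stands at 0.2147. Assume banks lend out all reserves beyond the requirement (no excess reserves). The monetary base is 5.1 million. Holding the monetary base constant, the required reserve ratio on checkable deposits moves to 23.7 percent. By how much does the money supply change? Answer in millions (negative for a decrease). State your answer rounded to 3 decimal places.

-2.235 million

Initially m₁ = 1 / (0.2147) ≈ 4.65766, so M₁ = 4.65766 × 5.1 ≈ 23.7541 million.
After the change m₂ = 1 / (0.237) ≈ 4.21941, so M₂ = 4.21941 × 5.1 ≈ 21.519 million.
ΔM = M₂ − M₁ = 21.519 − 23.7541 = -2.2351 million.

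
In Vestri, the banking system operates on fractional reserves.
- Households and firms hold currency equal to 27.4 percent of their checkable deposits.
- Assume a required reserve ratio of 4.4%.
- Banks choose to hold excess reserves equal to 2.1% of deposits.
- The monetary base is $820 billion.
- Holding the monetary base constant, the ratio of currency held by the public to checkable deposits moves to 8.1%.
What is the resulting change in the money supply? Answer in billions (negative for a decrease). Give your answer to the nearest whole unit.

Initially m₁ = (1 + 0.274) / (0.044 + 0.021 + 0.274) ≈ 3.7581, so M₁ = 3.7581 × 820 = 3081.642 billion.
After the change m₂ = (1 + 0.081) / (0.044 + 0.021 + 0.081) ≈ 7.4041, so M₂ = 7.4041 × 820 = 6071.362 billion.
ΔM = M₂ − M₁ = 6071.362 − 3081.642 = 2989.72 billion.

$2990 billion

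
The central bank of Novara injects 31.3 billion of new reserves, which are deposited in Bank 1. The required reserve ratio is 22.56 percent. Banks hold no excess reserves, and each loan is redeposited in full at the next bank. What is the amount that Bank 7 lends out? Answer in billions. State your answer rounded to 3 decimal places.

5.228 billion

Each bank lends a fraction (1 − rr) = 0.7744 of the deposit it receives, so Bank 7 receives 31.3·0.7744^6 and lends 31.3·0.7744^7 ≈ 5.2276 billion.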